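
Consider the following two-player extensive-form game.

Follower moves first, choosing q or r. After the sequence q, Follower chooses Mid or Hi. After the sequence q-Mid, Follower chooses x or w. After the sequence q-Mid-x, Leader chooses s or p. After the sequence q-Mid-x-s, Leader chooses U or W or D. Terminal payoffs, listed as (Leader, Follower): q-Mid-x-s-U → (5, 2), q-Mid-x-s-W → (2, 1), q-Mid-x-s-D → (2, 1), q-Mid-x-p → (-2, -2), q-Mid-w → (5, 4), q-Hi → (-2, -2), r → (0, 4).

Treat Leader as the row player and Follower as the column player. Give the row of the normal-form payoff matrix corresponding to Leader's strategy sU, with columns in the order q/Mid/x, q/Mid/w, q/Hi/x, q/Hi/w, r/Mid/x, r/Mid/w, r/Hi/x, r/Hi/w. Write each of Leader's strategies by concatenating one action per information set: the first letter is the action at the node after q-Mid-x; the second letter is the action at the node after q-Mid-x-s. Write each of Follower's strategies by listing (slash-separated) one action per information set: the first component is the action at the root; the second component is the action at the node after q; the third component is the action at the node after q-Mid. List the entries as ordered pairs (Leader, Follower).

vs q/Mid/x: Follower plays q → Follower plays Mid at [q] → Follower plays x at [q-Mid] → Leader plays s at [q-Mid-x] → Leader plays U at [q-Mid-x-s] → (5, 2)
vs q/Mid/w: Follower plays q → Follower plays Mid at [q] → Follower plays w at [q-Mid] → (5, 4)
vs q/Hi/x: Follower plays q → Follower plays Hi at [q] → (-2, -2)
vs q/Hi/w: Follower plays q → Follower plays Hi at [q] → (-2, -2)
vs r/Mid/x: Follower plays r → (0, 4)
vs r/Mid/w: Follower plays r → (0, 4)
vs r/Hi/x: Follower plays r → (0, 4)
vs r/Hi/w: Follower plays r → (0, 4)

(5,2) (5,4) (-2,-2) (-2,-2) (0,4) (0,4) (0,4) (0,4)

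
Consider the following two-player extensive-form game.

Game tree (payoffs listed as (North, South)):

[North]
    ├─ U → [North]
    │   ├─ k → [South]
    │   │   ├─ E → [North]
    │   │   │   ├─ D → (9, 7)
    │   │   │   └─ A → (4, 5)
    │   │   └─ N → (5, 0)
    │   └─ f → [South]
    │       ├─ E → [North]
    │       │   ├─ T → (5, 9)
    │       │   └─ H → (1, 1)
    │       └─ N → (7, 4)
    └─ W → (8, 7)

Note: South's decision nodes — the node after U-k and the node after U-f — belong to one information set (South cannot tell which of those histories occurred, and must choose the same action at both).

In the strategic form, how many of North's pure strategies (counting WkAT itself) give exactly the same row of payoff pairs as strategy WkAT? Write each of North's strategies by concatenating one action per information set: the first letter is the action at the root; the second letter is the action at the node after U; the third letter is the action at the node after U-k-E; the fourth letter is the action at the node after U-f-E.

8

Row for WkAT (columns E, N): (8,7) (8,7).
Under WkAT, North's choice at the node after U and at the node after U-k-E and at the node after U-f-E can never be reached regardless of what South does, so varying those choices leaves every outcome unchanged.
Holding the reachable choices fixed and varying the unreachable ones freely already gives 2 × 2 × 2 = 8 equivalent strategies.
No other strategy reproduces this row, so those 8 are the full class: WkDT, WkDH, WkAT, WkAH, WfDT, WfDH, WfAT, WfAH.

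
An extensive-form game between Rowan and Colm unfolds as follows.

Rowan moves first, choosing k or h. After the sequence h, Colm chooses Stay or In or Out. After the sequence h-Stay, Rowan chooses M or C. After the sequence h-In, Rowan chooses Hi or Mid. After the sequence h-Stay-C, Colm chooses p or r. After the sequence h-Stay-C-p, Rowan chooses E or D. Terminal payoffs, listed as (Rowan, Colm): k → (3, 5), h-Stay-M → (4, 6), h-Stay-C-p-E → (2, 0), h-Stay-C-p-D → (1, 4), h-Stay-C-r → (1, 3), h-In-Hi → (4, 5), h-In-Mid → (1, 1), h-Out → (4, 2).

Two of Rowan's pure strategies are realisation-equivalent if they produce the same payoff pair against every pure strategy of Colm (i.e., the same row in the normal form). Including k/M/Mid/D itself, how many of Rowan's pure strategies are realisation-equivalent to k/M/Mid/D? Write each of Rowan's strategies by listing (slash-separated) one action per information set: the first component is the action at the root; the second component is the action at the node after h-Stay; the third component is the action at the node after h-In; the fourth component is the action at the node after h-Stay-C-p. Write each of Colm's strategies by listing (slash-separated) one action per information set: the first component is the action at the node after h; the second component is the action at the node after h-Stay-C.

Row for k/M/Mid/D (columns Stay/p, Stay/r, In/p, In/r, Out/p, Out/r): (3,5) (3,5) (3,5) (3,5) (3,5) (3,5).
Under k/M/Mid/D, Rowan's choice at the node after h-Stay and at the node after h-In and at the node after h-Stay-C-p can never be reached regardless of what Colm does, so varying those choices leaves every outcome unchanged.
Holding the reachable choices fixed and varying the unreachable ones freely already gives 2 × 2 × 2 = 8 equivalent strategies.
No other strategy reproduces this row, so those 8 are the full class: k/M/Hi/E, k/M/Hi/D, k/M/Mid/E, k/M/Mid/D, k/C/Hi/E, k/C/Hi/D, k/C/Mid/E, k/C/Mid/D.

8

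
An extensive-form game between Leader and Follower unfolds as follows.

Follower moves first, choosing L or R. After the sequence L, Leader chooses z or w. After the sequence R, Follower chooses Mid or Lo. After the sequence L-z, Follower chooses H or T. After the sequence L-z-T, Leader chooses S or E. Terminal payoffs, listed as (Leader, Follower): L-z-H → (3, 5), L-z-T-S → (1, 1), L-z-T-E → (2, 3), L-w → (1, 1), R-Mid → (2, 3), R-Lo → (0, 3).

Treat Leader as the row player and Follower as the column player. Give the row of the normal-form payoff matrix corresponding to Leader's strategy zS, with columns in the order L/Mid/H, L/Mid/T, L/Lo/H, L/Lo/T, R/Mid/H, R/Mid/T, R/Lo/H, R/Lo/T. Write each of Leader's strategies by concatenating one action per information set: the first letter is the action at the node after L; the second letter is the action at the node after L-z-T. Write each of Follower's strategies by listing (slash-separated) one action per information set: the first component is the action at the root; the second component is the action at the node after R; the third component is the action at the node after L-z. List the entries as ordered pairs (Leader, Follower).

(3,5) (1,1) (3,5) (1,1) (2,3) (2,3) (0,3) (0,3)

vs L/Mid/H: Follower plays L → Leader plays z at [L] → Follower plays H at [L-z] → (3, 5)
vs L/Mid/T: Follower plays L → Leader plays z at [L] → Follower plays T at [L-z] → Leader plays S at [L-z-T] → (1, 1)
vs L/Lo/H: Follower plays L → Leader plays z at [L] → Follower plays H at [L-z] → (3, 5)
vs L/Lo/T: Follower plays L → Leader plays z at [L] → Follower plays T at [L-z] → Leader plays S at [L-z-T] → (1, 1)
vs R/Mid/H: Follower plays R → Follower plays Mid at [R] → (2, 3)
vs R/Mid/T: Follower plays R → Follower plays Mid at [R] → (2, 3)
vs R/Lo/H: Follower plays R → Follower plays Lo at [R] → (0, 3)
vs R/Lo/T: Follower plays R → Follower plays Lo at [R] → (0, 3)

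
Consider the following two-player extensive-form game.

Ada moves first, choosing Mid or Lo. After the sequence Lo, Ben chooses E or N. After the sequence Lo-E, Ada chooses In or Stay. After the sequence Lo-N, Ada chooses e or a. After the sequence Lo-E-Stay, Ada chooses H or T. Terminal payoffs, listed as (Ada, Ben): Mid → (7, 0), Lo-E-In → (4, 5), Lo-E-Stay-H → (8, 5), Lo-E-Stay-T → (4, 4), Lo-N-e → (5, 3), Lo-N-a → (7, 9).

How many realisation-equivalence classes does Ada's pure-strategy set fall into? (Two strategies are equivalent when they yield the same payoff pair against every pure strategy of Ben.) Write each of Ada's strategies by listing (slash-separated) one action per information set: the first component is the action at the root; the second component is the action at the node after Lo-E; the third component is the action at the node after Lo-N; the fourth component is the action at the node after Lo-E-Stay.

7

Ada has 16 pure strategies: Mid/In/e/H, Mid/In/e/T, Mid/In/a/H, Mid/In/a/T, Mid/Stay/e/H, Mid/Stay/e/T, Mid/Stay/a/H, Mid/Stay/a/T, Lo/In/e/H, Lo/In/e/T, Lo/In/a/H, Lo/In/a/T, Lo/Stay/e/H, Lo/Stay/e/T, Lo/Stay/a/H, Lo/Stay/a/T. Columns: E, N.
{Mid/In/e/H, Mid/In/e/T, Mid/In/a/H, Mid/In/a/T, Mid/Stay/e/H, Mid/Stay/e/T, Mid/Stay/a/H, Mid/Stay/a/T} → row (7,0) (7,0)
{Lo/In/e/H, Lo/In/e/T} → row (4,5) (5,3)
{Lo/In/a/H, Lo/In/a/T} → row (4,5) (7,9)
{Lo/Stay/e/H} → row (8,5) (5,3)
{Lo/Stay/e/T} → row (4,4) (5,3)
{Lo/Stay/a/H} → row (8,5) (7,9)
{Lo/Stay/a/T} → row (4,4) (7,9)
That's 7 distinct rows out of 16 strategies.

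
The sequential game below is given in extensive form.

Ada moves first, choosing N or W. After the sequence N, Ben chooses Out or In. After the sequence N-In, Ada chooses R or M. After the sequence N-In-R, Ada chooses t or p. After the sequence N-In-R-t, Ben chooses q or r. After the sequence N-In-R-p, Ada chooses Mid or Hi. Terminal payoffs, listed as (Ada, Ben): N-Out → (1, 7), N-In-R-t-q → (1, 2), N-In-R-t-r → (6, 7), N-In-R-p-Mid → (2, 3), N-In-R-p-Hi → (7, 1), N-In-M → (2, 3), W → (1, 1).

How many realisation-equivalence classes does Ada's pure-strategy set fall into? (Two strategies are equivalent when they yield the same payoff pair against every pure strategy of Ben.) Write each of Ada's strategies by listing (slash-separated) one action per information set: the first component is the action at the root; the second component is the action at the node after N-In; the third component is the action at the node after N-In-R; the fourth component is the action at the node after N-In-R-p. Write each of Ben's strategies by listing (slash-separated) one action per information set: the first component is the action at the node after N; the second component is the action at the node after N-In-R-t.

4

Ada has 16 pure strategies: N/R/t/Mid, N/R/t/Hi, N/R/p/Mid, N/R/p/Hi, N/M/t/Mid, N/M/t/Hi, N/M/p/Mid, N/M/p/Hi, W/R/t/Mid, W/R/t/Hi, W/R/p/Mid, W/R/p/Hi, W/M/t/Mid, W/M/t/Hi, W/M/p/Mid, W/M/p/Hi. Columns: Out/q, Out/r, In/q, In/r.
{N/R/t/Mid, N/R/t/Hi} → row (1,7) (1,7) (1,2) (6,7)
{N/R/p/Mid, N/M/t/Mid, N/M/t/Hi, N/M/p/Mid, N/M/p/Hi} → row (1,7) (1,7) (2,3) (2,3)
{N/R/p/Hi} → row (1,7) (1,7) (7,1) (7,1)
{W/R/t/Mid, W/R/t/Hi, W/R/p/Mid, W/R/p/Hi, W/M/t/Mid, W/M/t/Hi, W/M/p/Mid, W/M/p/Hi} → row (1,1) (1,1) (1,1) (1,1)
That's 4 distinct rows out of 16 strategies.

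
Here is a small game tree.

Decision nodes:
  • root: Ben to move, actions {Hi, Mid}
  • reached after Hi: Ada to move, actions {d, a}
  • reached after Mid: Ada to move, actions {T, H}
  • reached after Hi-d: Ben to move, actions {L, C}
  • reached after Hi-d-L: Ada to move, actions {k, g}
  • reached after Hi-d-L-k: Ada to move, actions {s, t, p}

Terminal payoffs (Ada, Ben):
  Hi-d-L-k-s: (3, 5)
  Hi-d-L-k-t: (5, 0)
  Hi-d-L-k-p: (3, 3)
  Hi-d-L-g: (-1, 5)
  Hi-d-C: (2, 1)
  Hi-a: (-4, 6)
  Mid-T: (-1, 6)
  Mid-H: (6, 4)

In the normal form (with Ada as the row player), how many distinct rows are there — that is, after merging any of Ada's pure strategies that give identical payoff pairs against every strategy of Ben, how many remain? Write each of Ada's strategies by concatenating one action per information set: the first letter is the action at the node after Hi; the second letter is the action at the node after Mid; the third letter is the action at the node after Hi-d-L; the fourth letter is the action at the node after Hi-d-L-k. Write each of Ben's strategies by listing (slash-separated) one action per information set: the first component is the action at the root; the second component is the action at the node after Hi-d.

10

Ada has 24 pure strategies: dTks, dTkt, dTkp, dTgs, dTgt, dTgp, dHks, dHkt, dHkp, dHgs, dHgt, dHgp, aTks, aTkt, aTkp, aTgs, aTgt, aTgp, aHks, aHkt, aHkp, aHgs, aHgt, aHgp. Columns: Hi/L, Hi/C, Mid/L, Mid/C.
{dTks} → row (3,5) (2,1) (-1,6) (-1,6)
{dTkt} → row (5,0) (2,1) (-1,6) (-1,6)
{dTkp} → row (3,3) (2,1) (-1,6) (-1,6)
{dTgs, dTgt, dTgp} → row (-1,5) (2,1) (-1,6) (-1,6)
{dHks} → row (3,5) (2,1) (6,4) (6,4)
{dHkt} → row (5,0) (2,1) (6,4) (6,4)
{dHkp} → row (3,3) (2,1) (6,4) (6,4)
{dHgs, dHgt, dHgp} → row (-1,5) (2,1) (6,4) (6,4)
{aTks, aTkt, aTkp, aTgs, aTgt, aTgp} → row (-4,6) (-4,6) (-1,6) (-1,6)
{aHks, aHkt, aHkp, aHgs, aHgt, aHgp} → row (-4,6) (-4,6) (6,4) (6,4)
That's 10 distinct rows out of 24 strategies.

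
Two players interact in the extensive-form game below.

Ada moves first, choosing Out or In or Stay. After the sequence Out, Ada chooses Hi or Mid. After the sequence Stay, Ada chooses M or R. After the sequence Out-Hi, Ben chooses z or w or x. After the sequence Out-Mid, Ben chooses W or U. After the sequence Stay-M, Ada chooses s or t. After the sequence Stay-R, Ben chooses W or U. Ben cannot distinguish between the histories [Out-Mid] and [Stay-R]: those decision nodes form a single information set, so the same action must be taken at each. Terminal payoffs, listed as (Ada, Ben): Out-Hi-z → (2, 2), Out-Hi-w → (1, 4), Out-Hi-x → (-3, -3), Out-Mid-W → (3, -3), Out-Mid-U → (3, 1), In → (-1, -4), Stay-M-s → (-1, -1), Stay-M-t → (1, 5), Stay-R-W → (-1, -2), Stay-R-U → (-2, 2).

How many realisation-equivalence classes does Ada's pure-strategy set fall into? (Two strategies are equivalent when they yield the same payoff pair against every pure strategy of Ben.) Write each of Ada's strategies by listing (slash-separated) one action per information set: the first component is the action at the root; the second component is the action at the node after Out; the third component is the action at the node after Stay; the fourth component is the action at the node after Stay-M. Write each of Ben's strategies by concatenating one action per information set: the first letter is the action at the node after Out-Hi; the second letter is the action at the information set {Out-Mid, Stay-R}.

Ada has 24 pure strategies: Out/Hi/M/s, Out/Hi/M/t, Out/Hi/R/s, Out/Hi/R/t, Out/Mid/M/s, Out/Mid/M/t, Out/Mid/R/s, Out/Mid/R/t, In/Hi/M/s, In/Hi/M/t, In/Hi/R/s, In/Hi/R/t, In/Mid/M/s, In/Mid/M/t, In/Mid/R/s, In/Mid/R/t, Stay/Hi/M/s, Stay/Hi/M/t, Stay/Hi/R/s, Stay/Hi/R/t, Stay/Mid/M/s, Stay/Mid/M/t, Stay/Mid/R/s, Stay/Mid/R/t. Columns: zW, zU, wW, wU, xW, xU.
{Out/Hi/M/s, Out/Hi/M/t, Out/Hi/R/s, Out/Hi/R/t} → row (2,2) (2,2) (1,4) (1,4) (-3,-3) (-3,-3)
{Out/Mid/M/s, Out/Mid/M/t, Out/Mid/R/s, Out/Mid/R/t} → row (3,-3) (3,1) (3,-3) (3,1) (3,-3) (3,1)
{In/Hi/M/s, In/Hi/M/t, In/Hi/R/s, In/Hi/R/t, In/Mid/M/s, In/Mid/M/t, In/Mid/R/s, In/Mid/R/t} → row (-1,-4) (-1,-4) (-1,-4) (-1,-4) (-1,-4) (-1,-4)
{Stay/Hi/M/s, Stay/Mid/M/s} → row (-1,-1) (-1,-1) (-1,-1) (-1,-1) (-1,-1) (-1,-1)
{Stay/Hi/M/t, Stay/Mid/M/t} → row (1,5) (1,5) (1,5) (1,5) (1,5) (1,5)
{Stay/Hi/R/s, Stay/Hi/R/t, Stay/Mid/R/s, Stay/Mid/R/t} → row (-1,-2) (-2,2) (-1,-2) (-2,2) (-1,-2) (-2,2)
That's 6 distinct rows out of 24 strategies.

6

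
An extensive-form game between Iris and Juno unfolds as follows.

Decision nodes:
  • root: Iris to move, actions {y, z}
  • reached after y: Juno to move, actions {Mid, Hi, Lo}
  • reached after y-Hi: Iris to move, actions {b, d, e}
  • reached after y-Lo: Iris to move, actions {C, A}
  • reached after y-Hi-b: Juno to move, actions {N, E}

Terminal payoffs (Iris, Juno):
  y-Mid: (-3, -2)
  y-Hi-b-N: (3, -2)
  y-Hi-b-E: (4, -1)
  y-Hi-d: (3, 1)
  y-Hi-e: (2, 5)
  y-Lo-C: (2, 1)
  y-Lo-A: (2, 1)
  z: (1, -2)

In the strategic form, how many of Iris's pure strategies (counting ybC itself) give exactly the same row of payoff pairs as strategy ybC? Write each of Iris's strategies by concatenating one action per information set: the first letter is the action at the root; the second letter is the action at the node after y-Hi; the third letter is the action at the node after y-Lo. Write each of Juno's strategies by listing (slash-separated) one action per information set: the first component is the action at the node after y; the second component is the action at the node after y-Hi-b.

2

Row for ybC (columns Mid/N, Mid/E, Hi/N, Hi/E, Lo/N, Lo/E): (-3,-2) (-3,-2) (3,-2) (4,-1) (2,1) (2,1).
Every one of Iris's information sets is on the play path for some reply by Juno when Iris follows ybC.
Even so, ybA happens to produce the same payoff in every column — so 2 strategies share this row.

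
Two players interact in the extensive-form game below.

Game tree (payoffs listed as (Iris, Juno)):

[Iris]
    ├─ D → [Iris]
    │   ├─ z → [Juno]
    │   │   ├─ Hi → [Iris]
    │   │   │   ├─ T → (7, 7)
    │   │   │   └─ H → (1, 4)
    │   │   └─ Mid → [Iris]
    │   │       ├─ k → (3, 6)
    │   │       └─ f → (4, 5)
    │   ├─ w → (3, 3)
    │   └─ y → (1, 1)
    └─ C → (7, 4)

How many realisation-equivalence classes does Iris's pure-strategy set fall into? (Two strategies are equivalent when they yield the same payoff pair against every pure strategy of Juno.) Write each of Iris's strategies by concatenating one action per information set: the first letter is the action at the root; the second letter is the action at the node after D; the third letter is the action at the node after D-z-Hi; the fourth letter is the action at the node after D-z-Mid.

7

Iris has 24 pure strategies: DzTk, DzTf, DzHk, DzHf, DwTk, DwTf, DwHk, DwHf, DyTk, DyTf, DyHk, DyHf, CzTk, CzTf, CzHk, CzHf, CwTk, CwTf, CwHk, CwHf, CyTk, CyTf, CyHk, CyHf. Columns: Hi, Mid.
{DzTk} → row (7,7) (3,6)
{DzTf} → row (7,7) (4,5)
{DzHk} → row (1,4) (3,6)
{DzHf} → row (1,4) (4,5)
{DwTk, DwTf, DwHk, DwHf} → row (3,3) (3,3)
{DyTk, DyTf, DyHk, DyHf} → row (1,1) (1,1)
{CzTk, CzTf, CzHk, CzHf, CwTk, CwTf, CwHk, CwHf, CyTk, CyTf, CyHk, CyHf} → row (7,4) (7,4)
That's 7 distinct rows out of 24 strategies.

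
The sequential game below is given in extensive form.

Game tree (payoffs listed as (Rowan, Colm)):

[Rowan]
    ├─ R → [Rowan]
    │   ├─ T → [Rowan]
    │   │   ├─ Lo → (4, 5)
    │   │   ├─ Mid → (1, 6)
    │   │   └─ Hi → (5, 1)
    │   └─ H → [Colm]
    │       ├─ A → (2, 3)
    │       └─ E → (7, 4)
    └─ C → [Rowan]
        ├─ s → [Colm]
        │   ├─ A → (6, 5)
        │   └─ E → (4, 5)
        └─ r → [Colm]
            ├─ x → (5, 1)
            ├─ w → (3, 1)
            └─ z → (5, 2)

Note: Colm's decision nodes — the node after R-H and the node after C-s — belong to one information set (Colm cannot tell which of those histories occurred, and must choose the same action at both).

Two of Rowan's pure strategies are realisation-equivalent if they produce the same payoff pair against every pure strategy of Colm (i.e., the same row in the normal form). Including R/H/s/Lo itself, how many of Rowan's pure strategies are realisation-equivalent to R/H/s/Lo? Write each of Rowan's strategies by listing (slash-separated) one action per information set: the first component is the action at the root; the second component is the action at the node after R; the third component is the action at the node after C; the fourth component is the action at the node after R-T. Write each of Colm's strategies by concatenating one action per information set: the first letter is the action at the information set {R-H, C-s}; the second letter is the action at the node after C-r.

Row for R/H/s/Lo (columns Ax, Aw, Az, Ex, Ew, Ez): (2,3) (2,3) (2,3) (7,4) (7,4) (7,4).
Under R/H/s/Lo, Rowan's choice at the node after C and at the node after R-T can never be reached regardless of what Colm does, so varying those choices leaves every outcome unchanged.
Holding the reachable choices fixed and varying the unreachable ones freely already gives 2 × 3 = 6 equivalent strategies.
No other strategy reproduces this row, so those 6 are the full class: R/H/s/Lo, R/H/s/Mid, R/H/s/Hi, R/H/r/Lo, R/H/r/Mid, R/H/r/Hi.

6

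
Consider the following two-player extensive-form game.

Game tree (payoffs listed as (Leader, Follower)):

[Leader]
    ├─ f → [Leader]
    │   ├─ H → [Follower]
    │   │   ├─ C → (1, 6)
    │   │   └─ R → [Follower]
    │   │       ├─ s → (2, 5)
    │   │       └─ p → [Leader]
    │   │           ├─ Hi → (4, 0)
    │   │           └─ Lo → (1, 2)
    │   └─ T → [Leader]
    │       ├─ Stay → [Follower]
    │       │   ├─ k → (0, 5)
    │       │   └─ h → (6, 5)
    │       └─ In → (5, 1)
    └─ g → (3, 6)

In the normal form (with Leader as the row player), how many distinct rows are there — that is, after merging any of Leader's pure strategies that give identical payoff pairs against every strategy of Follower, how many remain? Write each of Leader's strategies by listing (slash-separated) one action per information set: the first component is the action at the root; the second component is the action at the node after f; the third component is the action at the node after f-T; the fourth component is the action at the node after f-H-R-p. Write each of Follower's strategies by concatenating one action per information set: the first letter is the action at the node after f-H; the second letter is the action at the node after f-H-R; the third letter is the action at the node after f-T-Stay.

5

Leader has 16 pure strategies: f/H/Stay/Hi, f/H/Stay/Lo, f/H/In/Hi, f/H/In/Lo, f/T/Stay/Hi, f/T/Stay/Lo, f/T/In/Hi, f/T/In/Lo, g/H/Stay/Hi, g/H/Stay/Lo, g/H/In/Hi, g/H/In/Lo, g/T/Stay/Hi, g/T/Stay/Lo, g/T/In/Hi, g/T/In/Lo. Columns: Csk, Csh, Cpk, Cph, Rsk, Rsh, Rpk, Rph.
{f/H/Stay/Hi, f/H/In/Hi} → row (1,6) (1,6) (1,6) (1,6) (2,5) (2,5) (4,0) (4,0)
{f/H/Stay/Lo, f/H/In/Lo} → row (1,6) (1,6) (1,6) (1,6) (2,5) (2,5) (1,2) (1,2)
{f/T/Stay/Hi, f/T/Stay/Lo} → row (0,5) (6,5) (0,5) (6,5) (0,5) (6,5) (0,5) (6,5)
{f/T/In/Hi, f/T/In/Lo} → row (5,1) (5,1) (5,1) (5,1) (5,1) (5,1) (5,1) (5,1)
{g/H/Stay/Hi, g/H/Stay/Lo, g/H/In/Hi, g/H/In/Lo, g/T/Stay/Hi, g/T/Stay/Lo, g/T/In/Hi, g/T/In/Lo} → row (3,6) (3,6) (3,6) (3,6) (3,6) (3,6) (3,6) (3,6)
That's 5 distinct rows out of 16 strategies.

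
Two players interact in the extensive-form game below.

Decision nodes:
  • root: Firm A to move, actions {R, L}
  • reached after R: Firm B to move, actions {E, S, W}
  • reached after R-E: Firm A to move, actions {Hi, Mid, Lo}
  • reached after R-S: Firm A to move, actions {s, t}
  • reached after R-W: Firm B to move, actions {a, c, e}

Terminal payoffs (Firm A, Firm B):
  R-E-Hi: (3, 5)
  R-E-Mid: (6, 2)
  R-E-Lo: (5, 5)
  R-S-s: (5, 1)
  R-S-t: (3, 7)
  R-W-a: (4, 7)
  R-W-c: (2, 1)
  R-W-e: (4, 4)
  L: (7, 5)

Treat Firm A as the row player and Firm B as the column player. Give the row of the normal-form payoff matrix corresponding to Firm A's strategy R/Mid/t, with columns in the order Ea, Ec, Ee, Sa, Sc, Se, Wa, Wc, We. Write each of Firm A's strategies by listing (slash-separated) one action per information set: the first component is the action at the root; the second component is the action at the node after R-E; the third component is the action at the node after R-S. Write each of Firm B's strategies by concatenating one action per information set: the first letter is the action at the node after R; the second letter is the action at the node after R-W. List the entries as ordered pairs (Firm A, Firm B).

vs Ea: Firm A plays R → Firm B plays E at [R] → Firm A plays Mid at [R-E] → (6, 2)
vs Ec: Firm A plays R → Firm B plays E at [R] → Firm A plays Mid at [R-E] → (6, 2)
vs Ee: Firm A plays R → Firm B plays E at [R] → Firm A plays Mid at [R-E] → (6, 2)
vs Sa: Firm A plays R → Firm B plays S at [R] → Firm A plays t at [R-S] → (3, 7)
vs Sc: Firm A plays R → Firm B plays S at [R] → Firm A plays t at [R-S] → (3, 7)
vs Se: Firm A plays R → Firm B plays S at [R] → Firm A plays t at [R-S] → (3, 7)
vs Wa: Firm A plays R → Firm B plays W at [R] → Firm B plays a at [R-W] → (4, 7)
vs Wc: Firm A plays R → Firm B plays W at [R] → Firm B plays c at [R-W] → (2, 1)
vs We: Firm A plays R → Firm B plays W at [R] → Firm B plays e at [R-W] → (4, 4)

(6,2) (6,2) (6,2) (3,7) (3,7) (3,7) (4,7) (2,1) (4,4)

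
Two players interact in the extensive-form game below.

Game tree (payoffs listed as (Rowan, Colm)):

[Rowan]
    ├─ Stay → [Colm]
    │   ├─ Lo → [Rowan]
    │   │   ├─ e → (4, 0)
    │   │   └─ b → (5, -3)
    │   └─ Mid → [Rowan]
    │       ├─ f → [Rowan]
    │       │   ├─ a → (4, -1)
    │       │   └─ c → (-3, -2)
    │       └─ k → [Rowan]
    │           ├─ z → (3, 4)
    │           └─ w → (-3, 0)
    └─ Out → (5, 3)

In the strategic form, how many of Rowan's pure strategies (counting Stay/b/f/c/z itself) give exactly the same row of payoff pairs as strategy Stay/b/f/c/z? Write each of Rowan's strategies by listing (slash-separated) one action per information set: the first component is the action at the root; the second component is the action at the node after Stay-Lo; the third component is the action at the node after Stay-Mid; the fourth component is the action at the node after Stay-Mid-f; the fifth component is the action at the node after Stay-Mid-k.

2

Row for Stay/b/f/c/z (columns Lo, Mid): (5,-3) (-3,-2).
Under Stay/b/f/c/z, Rowan's choice at the node after Stay-Mid-k can never be reached regardless of what Colm does, so varying those choices leaves every outcome unchanged.
Holding the reachable choices fixed and varying the unreachable one freely already gives 2 equivalent strategies.
No other strategy reproduces this row, so those 2 are the full class: Stay/b/f/c/z, Stay/b/f/c/w.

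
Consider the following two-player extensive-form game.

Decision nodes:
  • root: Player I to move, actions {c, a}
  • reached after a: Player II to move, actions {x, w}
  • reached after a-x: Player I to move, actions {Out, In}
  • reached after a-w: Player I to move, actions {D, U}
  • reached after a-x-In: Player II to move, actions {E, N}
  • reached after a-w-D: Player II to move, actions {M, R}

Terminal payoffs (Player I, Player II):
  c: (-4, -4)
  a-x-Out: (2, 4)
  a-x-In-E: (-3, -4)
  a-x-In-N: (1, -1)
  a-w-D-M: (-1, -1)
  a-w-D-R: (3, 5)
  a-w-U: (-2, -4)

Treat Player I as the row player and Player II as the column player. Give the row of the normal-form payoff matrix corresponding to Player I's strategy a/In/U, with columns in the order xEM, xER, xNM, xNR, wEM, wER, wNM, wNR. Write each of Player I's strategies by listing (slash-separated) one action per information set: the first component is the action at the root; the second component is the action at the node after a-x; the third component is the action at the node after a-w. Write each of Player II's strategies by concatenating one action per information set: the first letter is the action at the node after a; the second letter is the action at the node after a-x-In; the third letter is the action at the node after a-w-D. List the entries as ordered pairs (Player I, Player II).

(-3,-4) (-3,-4) (1,-1) (1,-1) (-2,-4) (-2,-4) (-2,-4) (-2,-4)

vs xEM: Player I plays a → Player II plays x at [a] → Player I plays In at [a-x] → Player II plays E at [a-x-In] → (-3, -4)
vs xER: Player I plays a → Player II plays x at [a] → Player I plays In at [a-x] → Player II plays E at [a-x-In] → (-3, -4)
vs xNM: Player I plays a → Player II plays x at [a] → Player I plays In at [a-x] → Player II plays N at [a-x-In] → (1, -1)
vs xNR: Player I plays a → Player II plays x at [a] → Player I plays In at [a-x] → Player II plays N at [a-x-In] → (1, -1)
vs wEM: Player I plays a → Player II plays w at [a] → Player I plays U at [a-w] → (-2, -4)
vs wER: Player I plays a → Player II plays w at [a] → Player I plays U at [a-w] → (-2, -4)
vs wNM: Player I plays a → Player II plays w at [a] → Player I plays U at [a-w] → (-2, -4)
vs wNR: Player I plays a → Player II plays w at [a] → Player I plays U at [a-w] → (-2, -4)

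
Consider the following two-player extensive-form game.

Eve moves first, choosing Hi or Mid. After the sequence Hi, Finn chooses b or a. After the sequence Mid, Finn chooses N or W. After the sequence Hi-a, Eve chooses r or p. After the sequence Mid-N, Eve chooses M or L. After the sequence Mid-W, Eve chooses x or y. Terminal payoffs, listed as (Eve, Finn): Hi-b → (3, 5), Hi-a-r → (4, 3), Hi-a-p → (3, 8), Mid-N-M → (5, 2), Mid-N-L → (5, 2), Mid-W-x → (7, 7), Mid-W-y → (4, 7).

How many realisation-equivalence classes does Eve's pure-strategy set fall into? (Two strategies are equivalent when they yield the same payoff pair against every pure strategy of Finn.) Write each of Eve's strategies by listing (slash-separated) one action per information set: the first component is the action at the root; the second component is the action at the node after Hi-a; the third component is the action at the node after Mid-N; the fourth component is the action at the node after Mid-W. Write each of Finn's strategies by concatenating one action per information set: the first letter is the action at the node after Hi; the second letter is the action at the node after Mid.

Eve has 16 pure strategies: Hi/r/M/x, Hi/r/M/y, Hi/r/L/x, Hi/r/L/y, Hi/p/M/x, Hi/p/M/y, Hi/p/L/x, Hi/p/L/y, Mid/r/M/x, Mid/r/M/y, Mid/r/L/x, Mid/r/L/y, Mid/p/M/x, Mid/p/M/y, Mid/p/L/x, Mid/p/L/y. Columns: bN, bW, aN, aW.
{Hi/r/M/x, Hi/r/M/y, Hi/r/L/x, Hi/r/L/y} → row (3,5) (3,5) (4,3) (4,3)
{Hi/p/M/x, Hi/p/M/y, Hi/p/L/x, Hi/p/L/y} → row (3,5) (3,5) (3,8) (3,8)
{Mid/r/M/x, Mid/r/L/x, Mid/p/M/x, Mid/p/L/x} → row (5,2) (7,7) (5,2) (7,7)
{Mid/r/M/y, Mid/r/L/y, Mid/p/M/y, Mid/p/L/y} → row (5,2) (4,7) (5,2) (4,7)
That's 4 distinct rows out of 16 strategies.

4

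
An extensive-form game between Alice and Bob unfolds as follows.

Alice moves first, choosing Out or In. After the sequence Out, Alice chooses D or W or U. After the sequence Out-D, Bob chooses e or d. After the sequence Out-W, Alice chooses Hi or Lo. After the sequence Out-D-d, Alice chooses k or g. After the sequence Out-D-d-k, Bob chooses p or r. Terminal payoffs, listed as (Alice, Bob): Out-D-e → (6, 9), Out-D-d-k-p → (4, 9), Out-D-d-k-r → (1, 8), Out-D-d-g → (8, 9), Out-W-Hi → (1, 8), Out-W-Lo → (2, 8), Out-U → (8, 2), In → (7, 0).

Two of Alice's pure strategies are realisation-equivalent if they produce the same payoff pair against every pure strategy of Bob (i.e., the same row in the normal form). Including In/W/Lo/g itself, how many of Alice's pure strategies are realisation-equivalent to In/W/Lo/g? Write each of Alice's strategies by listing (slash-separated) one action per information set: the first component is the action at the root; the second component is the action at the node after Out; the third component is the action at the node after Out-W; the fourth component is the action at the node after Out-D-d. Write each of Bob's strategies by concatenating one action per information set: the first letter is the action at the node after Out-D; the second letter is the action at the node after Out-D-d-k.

12

Row for In/W/Lo/g (columns ep, er, dp, dr): (7,0) (7,0) (7,0) (7,0).
Under In/W/Lo/g, Alice's choice at the node after Out and at the node after Out-W and at the node after Out-D-d can never be reached regardless of what Bob does, so varying those choices leaves every outcome unchanged.
Holding the reachable choices fixed and varying the unreachable ones freely already gives 3 × 2 × 2 = 12 equivalent strategies.
No other strategy reproduces this row, so those 12 are the full class: In/D/Hi/k, In/D/Hi/g, In/D/Lo/k, In/D/Lo/g, In/W/Hi/k, In/W/Hi/g, In/W/Lo/k, In/W/Lo/g, In/U/Hi/k, In/U/Hi/g, In/U/Lo/k, In/U/Lo/g.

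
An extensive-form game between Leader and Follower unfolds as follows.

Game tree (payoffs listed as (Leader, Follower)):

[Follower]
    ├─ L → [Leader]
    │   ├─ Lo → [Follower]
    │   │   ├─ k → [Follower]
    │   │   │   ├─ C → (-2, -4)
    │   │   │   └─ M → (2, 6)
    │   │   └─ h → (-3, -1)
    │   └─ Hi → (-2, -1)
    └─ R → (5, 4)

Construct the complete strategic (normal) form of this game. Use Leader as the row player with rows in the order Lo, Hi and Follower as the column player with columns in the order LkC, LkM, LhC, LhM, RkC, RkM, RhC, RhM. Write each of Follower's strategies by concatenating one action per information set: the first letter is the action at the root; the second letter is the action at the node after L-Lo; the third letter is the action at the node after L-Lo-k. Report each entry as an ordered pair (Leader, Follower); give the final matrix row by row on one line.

          LkC      LkM      LhC      LhM      RkC      RkM      RhC      RhM
  Lo  (-2,-4)    (2,6)  (-3,-1)  (-3,-1)    (5,4)    (5,4)    (5,4)    (5,4)
  Hi  (-2,-1)  (-2,-1)  (-2,-1)  (-2,-1)    (5,4)    (5,4)    (5,4)    (5,4)

Lo: (-2,-4) (2,6) (-3,-1) (-3,-1) (5,4) (5,4) (5,4) (5,4) | Hi: (-2,-1) (-2,-1) (-2,-1) (-2,-1) (5,4) (5,4) (5,4) (5,4)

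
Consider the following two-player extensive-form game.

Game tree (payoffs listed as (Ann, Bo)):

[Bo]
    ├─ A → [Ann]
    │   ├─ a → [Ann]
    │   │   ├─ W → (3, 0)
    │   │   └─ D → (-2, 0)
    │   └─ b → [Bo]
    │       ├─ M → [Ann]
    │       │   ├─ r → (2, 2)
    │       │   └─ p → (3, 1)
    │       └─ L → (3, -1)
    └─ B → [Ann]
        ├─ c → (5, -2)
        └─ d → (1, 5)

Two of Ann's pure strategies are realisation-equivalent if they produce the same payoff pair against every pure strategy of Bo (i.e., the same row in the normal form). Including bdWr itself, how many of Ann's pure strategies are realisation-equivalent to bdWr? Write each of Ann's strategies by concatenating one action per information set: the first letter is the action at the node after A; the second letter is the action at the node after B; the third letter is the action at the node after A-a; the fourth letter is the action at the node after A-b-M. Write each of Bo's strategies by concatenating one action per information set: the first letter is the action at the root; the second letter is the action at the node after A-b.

Row for bdWr (columns AM, AL, BM, BL): (2,2) (3,-1) (1,5) (1,5).
Under bdWr, Ann's choice at the node after A-a can never be reached regardless of what Bo does, so varying those choices leaves every outcome unchanged.
Holding the reachable choices fixed and varying the unreachable one freely already gives 2 equivalent strategies.
No other strategy reproduces this row, so those 2 are the full class: bdWr, bdDr.

2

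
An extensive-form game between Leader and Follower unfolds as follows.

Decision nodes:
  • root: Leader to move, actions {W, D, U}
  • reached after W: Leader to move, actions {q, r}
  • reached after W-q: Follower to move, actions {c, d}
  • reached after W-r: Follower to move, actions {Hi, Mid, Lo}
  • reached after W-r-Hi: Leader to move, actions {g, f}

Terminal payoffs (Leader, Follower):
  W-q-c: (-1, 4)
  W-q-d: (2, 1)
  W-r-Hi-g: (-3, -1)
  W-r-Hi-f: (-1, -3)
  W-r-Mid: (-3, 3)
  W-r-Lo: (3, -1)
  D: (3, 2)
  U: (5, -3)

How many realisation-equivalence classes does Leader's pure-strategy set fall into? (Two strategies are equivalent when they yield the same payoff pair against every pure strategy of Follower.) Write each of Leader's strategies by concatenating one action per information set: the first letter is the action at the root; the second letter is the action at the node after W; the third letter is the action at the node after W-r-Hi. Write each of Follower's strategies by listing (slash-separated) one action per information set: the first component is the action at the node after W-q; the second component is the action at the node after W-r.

Leader has 12 pure strategies: Wqg, Wqf, Wrg, Wrf, Dqg, Dqf, Drg, Drf, Uqg, Uqf, Urg, Urf. Columns: c/Hi, c/Mid, c/Lo, d/Hi, d/Mid, d/Lo.
{Wqg, Wqf} → row (-1,4) (-1,4) (-1,4) (2,1) (2,1) (2,1)
{Wrg} → row (-3,-1) (-3,3) (3,-1) (-3,-1) (-3,3) (3,-1)
{Wrf} → row (-1,-3) (-3,3) (3,-1) (-1,-3) (-3,3) (3,-1)
{Dqg, Dqf, Drg, Drf} → row (3,2) (3,2) (3,2) (3,2) (3,2) (3,2)
{Uqg, Uqf, Urg, Urf} → row (5,-3) (5,-3) (5,-3) (5,-3) (5,-3) (5,-3)
That's 5 distinct rows out of 12 strategies.

5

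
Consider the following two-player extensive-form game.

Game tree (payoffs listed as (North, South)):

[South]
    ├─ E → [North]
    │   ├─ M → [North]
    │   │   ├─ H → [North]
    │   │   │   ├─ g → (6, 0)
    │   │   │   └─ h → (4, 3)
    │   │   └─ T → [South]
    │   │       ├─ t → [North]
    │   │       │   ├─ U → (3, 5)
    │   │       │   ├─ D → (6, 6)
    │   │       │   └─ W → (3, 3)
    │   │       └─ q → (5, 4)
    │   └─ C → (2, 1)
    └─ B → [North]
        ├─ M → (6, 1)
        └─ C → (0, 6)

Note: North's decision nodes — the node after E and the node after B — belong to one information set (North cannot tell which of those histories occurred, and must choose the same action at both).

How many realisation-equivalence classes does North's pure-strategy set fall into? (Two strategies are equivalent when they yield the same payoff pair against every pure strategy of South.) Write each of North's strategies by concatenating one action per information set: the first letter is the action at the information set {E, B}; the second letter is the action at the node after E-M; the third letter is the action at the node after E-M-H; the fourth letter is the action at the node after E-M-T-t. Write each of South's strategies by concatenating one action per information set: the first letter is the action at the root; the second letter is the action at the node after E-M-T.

6

North has 24 pure strategies: MHgU, MHgD, MHgW, MHhU, MHhD, MHhW, MTgU, MTgD, MTgW, MThU, MThD, MThW, CHgU, CHgD, CHgW, CHhU, CHhD, CHhW, CTgU, CTgD, CTgW, CThU, CThD, CThW. Columns: Et, Eq, Bt, Bq.
{MHgU, MHgD, MHgW} → row (6,0) (6,0) (6,1) (6,1)
{MHhU, MHhD, MHhW} → row (4,3) (4,3) (6,1) (6,1)
{MTgU, MThU} → row (3,5) (5,4) (6,1) (6,1)
{MTgD, MThD} → row (6,6) (5,4) (6,1) (6,1)
{MTgW, MThW} → row (3,3) (5,4) (6,1) (6,1)
{CHgU, CHgD, CHgW, CHhU, CHhD, CHhW, CTgU, CTgD, CTgW, CThU, CThD, CThW} → row (2,1) (2,1) (0,6) (0,6)
That's 6 distinct rows out of 24 strategies.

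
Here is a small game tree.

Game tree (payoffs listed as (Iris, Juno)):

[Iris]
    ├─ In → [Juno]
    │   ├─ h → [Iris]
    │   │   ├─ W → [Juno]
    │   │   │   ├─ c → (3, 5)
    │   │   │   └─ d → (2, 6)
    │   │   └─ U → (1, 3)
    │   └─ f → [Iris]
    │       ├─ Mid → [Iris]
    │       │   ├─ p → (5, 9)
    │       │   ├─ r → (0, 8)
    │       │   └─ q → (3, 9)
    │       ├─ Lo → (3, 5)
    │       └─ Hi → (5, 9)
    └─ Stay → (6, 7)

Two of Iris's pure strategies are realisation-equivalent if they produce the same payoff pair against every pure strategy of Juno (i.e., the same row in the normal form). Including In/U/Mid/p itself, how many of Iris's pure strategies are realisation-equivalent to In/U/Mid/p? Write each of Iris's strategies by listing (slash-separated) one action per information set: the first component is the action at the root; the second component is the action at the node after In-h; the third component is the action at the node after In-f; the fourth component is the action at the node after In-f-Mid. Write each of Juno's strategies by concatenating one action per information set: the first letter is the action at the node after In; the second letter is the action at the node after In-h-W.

4

Row for In/U/Mid/p (columns hc, hd, fc, fd): (1,3) (1,3) (5,9) (5,9).
Every one of Iris's information sets is on the play path for some reply by Juno when Iris follows In/U/Mid/p.
Even so, In/U/Hi/p, In/U/Hi/r, In/U/Hi/q happen to produce the same payoff in every column — so 4 strategies share this row.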